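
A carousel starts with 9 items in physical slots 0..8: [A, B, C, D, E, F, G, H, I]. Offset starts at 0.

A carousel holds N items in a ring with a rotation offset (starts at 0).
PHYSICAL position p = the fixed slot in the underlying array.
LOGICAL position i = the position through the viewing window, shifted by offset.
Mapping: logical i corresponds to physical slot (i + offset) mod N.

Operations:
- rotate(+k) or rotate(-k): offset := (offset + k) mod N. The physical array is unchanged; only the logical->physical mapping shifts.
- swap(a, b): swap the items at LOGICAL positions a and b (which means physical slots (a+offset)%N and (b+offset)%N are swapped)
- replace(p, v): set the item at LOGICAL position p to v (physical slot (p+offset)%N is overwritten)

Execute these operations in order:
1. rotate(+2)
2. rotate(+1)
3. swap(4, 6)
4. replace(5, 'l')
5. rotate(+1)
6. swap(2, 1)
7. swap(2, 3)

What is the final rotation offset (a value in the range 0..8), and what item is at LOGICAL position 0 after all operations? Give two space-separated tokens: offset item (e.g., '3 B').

After op 1 (rotate(+2)): offset=2, physical=[A,B,C,D,E,F,G,H,I], logical=[C,D,E,F,G,H,I,A,B]
After op 2 (rotate(+1)): offset=3, physical=[A,B,C,D,E,F,G,H,I], logical=[D,E,F,G,H,I,A,B,C]
After op 3 (swap(4, 6)): offset=3, physical=[H,B,C,D,E,F,G,A,I], logical=[D,E,F,G,A,I,H,B,C]
After op 4 (replace(5, 'l')): offset=3, physical=[H,B,C,D,E,F,G,A,l], logical=[D,E,F,G,A,l,H,B,C]
After op 5 (rotate(+1)): offset=4, physical=[H,B,C,D,E,F,G,A,l], logical=[E,F,G,A,l,H,B,C,D]
After op 6 (swap(2, 1)): offset=4, physical=[H,B,C,D,E,G,F,A,l], logical=[E,G,F,A,l,H,B,C,D]
After op 7 (swap(2, 3)): offset=4, physical=[H,B,C,D,E,G,A,F,l], logical=[E,G,A,F,l,H,B,C,D]

Answer: 4 E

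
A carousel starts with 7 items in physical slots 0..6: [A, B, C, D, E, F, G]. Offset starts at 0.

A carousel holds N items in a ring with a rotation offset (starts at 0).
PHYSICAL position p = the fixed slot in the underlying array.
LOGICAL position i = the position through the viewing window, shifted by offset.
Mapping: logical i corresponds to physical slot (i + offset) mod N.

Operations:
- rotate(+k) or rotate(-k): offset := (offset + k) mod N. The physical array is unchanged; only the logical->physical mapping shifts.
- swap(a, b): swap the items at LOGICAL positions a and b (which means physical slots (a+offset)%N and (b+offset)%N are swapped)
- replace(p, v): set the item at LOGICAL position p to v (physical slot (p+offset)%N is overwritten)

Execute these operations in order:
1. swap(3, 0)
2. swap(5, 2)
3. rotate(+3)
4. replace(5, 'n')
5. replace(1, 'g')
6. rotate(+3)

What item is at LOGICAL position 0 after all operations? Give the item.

Answer: G

Derivation:
After op 1 (swap(3, 0)): offset=0, physical=[D,B,C,A,E,F,G], logical=[D,B,C,A,E,F,G]
After op 2 (swap(5, 2)): offset=0, physical=[D,B,F,A,E,C,G], logical=[D,B,F,A,E,C,G]
After op 3 (rotate(+3)): offset=3, physical=[D,B,F,A,E,C,G], logical=[A,E,C,G,D,B,F]
After op 4 (replace(5, 'n')): offset=3, physical=[D,n,F,A,E,C,G], logical=[A,E,C,G,D,n,F]
After op 5 (replace(1, 'g')): offset=3, physical=[D,n,F,A,g,C,G], logical=[A,g,C,G,D,n,F]
After op 6 (rotate(+3)): offset=6, physical=[D,n,F,A,g,C,G], logical=[G,D,n,F,A,g,C]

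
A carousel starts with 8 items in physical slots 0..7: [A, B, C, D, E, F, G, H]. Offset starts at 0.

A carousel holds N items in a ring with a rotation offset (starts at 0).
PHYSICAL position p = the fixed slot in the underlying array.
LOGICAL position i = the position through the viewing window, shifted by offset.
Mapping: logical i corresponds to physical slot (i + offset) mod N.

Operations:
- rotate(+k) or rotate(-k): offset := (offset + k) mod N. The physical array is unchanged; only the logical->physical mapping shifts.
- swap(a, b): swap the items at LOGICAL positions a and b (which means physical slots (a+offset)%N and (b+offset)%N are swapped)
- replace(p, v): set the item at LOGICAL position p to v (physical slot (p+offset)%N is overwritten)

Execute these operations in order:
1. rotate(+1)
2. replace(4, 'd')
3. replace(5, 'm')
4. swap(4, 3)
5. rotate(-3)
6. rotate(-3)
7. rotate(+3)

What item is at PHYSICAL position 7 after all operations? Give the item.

Answer: H

Derivation:
After op 1 (rotate(+1)): offset=1, physical=[A,B,C,D,E,F,G,H], logical=[B,C,D,E,F,G,H,A]
After op 2 (replace(4, 'd')): offset=1, physical=[A,B,C,D,E,d,G,H], logical=[B,C,D,E,d,G,H,A]
After op 3 (replace(5, 'm')): offset=1, physical=[A,B,C,D,E,d,m,H], logical=[B,C,D,E,d,m,H,A]
After op 4 (swap(4, 3)): offset=1, physical=[A,B,C,D,d,E,m,H], logical=[B,C,D,d,E,m,H,A]
After op 5 (rotate(-3)): offset=6, physical=[A,B,C,D,d,E,m,H], logical=[m,H,A,B,C,D,d,E]
After op 6 (rotate(-3)): offset=3, physical=[A,B,C,D,d,E,m,H], logical=[D,d,E,m,H,A,B,C]
After op 7 (rotate(+3)): offset=6, physical=[A,B,C,D,d,E,m,H], logical=[m,H,A,B,C,D,d,E]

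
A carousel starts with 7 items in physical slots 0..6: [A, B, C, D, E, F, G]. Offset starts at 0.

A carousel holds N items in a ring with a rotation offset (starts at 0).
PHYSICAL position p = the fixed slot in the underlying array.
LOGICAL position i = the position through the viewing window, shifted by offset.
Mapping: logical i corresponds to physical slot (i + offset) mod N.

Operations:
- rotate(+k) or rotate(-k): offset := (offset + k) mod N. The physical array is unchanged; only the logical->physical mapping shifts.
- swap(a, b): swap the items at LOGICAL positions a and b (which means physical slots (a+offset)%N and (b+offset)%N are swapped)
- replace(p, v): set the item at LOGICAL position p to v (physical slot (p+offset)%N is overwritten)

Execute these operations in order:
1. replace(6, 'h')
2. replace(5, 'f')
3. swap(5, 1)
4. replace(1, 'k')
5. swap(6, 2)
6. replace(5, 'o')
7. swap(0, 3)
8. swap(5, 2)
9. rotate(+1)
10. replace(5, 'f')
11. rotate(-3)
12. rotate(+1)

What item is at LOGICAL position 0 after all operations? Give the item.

Answer: f

Derivation:
After op 1 (replace(6, 'h')): offset=0, physical=[A,B,C,D,E,F,h], logical=[A,B,C,D,E,F,h]
After op 2 (replace(5, 'f')): offset=0, physical=[A,B,C,D,E,f,h], logical=[A,B,C,D,E,f,h]
After op 3 (swap(5, 1)): offset=0, physical=[A,f,C,D,E,B,h], logical=[A,f,C,D,E,B,h]
After op 4 (replace(1, 'k')): offset=0, physical=[A,k,C,D,E,B,h], logical=[A,k,C,D,E,B,h]
After op 5 (swap(6, 2)): offset=0, physical=[A,k,h,D,E,B,C], logical=[A,k,h,D,E,B,C]
After op 6 (replace(5, 'o')): offset=0, physical=[A,k,h,D,E,o,C], logical=[A,k,h,D,E,o,C]
After op 7 (swap(0, 3)): offset=0, physical=[D,k,h,A,E,o,C], logical=[D,k,h,A,E,o,C]
After op 8 (swap(5, 2)): offset=0, physical=[D,k,o,A,E,h,C], logical=[D,k,o,A,E,h,C]
After op 9 (rotate(+1)): offset=1, physical=[D,k,o,A,E,h,C], logical=[k,o,A,E,h,C,D]
After op 10 (replace(5, 'f')): offset=1, physical=[D,k,o,A,E,h,f], logical=[k,o,A,E,h,f,D]
After op 11 (rotate(-3)): offset=5, physical=[D,k,o,A,E,h,f], logical=[h,f,D,k,o,A,E]
After op 12 (rotate(+1)): offset=6, physical=[D,k,o,A,E,h,f], logical=[f,D,k,o,A,E,h]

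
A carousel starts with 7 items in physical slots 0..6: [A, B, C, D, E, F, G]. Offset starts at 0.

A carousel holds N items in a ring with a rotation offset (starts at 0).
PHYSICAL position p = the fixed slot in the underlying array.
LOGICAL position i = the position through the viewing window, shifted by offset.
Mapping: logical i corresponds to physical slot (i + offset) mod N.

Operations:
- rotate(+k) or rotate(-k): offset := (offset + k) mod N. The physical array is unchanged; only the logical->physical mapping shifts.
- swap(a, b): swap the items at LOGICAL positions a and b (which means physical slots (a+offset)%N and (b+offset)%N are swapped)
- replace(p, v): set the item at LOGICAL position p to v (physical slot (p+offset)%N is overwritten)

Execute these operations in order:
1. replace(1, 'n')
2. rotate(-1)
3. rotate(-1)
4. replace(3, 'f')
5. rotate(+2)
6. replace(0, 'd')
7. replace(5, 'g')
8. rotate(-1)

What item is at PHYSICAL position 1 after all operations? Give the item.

After op 1 (replace(1, 'n')): offset=0, physical=[A,n,C,D,E,F,G], logical=[A,n,C,D,E,F,G]
After op 2 (rotate(-1)): offset=6, physical=[A,n,C,D,E,F,G], logical=[G,A,n,C,D,E,F]
After op 3 (rotate(-1)): offset=5, physical=[A,n,C,D,E,F,G], logical=[F,G,A,n,C,D,E]
After op 4 (replace(3, 'f')): offset=5, physical=[A,f,C,D,E,F,G], logical=[F,G,A,f,C,D,E]
After op 5 (rotate(+2)): offset=0, physical=[A,f,C,D,E,F,G], logical=[A,f,C,D,E,F,G]
After op 6 (replace(0, 'd')): offset=0, physical=[d,f,C,D,E,F,G], logical=[d,f,C,D,E,F,G]
After op 7 (replace(5, 'g')): offset=0, physical=[d,f,C,D,E,g,G], logical=[d,f,C,D,E,g,G]
After op 8 (rotate(-1)): offset=6, physical=[d,f,C,D,E,g,G], logical=[G,d,f,C,D,E,g]

Answer: f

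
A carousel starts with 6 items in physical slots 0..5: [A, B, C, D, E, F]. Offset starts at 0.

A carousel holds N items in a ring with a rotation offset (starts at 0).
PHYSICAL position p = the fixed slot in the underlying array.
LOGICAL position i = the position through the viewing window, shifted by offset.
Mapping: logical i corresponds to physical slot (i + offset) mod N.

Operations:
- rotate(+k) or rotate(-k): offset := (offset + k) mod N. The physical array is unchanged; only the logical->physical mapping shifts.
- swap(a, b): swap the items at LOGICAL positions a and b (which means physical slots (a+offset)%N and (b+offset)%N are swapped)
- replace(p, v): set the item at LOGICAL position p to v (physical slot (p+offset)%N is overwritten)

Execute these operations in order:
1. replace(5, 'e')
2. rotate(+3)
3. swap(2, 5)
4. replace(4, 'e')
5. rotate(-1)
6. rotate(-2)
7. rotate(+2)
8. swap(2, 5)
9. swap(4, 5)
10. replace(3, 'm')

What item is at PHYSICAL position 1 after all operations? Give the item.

Answer: A

Derivation:
After op 1 (replace(5, 'e')): offset=0, physical=[A,B,C,D,E,e], logical=[A,B,C,D,E,e]
After op 2 (rotate(+3)): offset=3, physical=[A,B,C,D,E,e], logical=[D,E,e,A,B,C]
After op 3 (swap(2, 5)): offset=3, physical=[A,B,e,D,E,C], logical=[D,E,C,A,B,e]
After op 4 (replace(4, 'e')): offset=3, physical=[A,e,e,D,E,C], logical=[D,E,C,A,e,e]
After op 5 (rotate(-1)): offset=2, physical=[A,e,e,D,E,C], logical=[e,D,E,C,A,e]
After op 6 (rotate(-2)): offset=0, physical=[A,e,e,D,E,C], logical=[A,e,e,D,E,C]
After op 7 (rotate(+2)): offset=2, physical=[A,e,e,D,E,C], logical=[e,D,E,C,A,e]
After op 8 (swap(2, 5)): offset=2, physical=[A,E,e,D,e,C], logical=[e,D,e,C,A,E]
After op 9 (swap(4, 5)): offset=2, physical=[E,A,e,D,e,C], logical=[e,D,e,C,E,A]
After op 10 (replace(3, 'm')): offset=2, physical=[E,A,e,D,e,m], logical=[e,D,e,m,E,A]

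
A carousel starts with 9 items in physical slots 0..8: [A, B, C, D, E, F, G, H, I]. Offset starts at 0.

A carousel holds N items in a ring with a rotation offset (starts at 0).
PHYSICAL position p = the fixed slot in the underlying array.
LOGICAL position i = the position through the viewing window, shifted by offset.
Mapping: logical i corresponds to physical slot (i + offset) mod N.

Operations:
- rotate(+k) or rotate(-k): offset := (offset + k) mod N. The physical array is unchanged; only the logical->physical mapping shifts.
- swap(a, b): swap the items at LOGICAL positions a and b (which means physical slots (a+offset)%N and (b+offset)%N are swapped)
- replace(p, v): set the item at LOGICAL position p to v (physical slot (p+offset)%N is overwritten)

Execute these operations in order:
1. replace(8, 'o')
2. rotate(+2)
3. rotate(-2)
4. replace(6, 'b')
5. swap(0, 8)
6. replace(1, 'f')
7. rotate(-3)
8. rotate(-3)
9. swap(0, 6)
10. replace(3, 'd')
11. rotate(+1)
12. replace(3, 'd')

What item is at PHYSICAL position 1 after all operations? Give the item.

After op 1 (replace(8, 'o')): offset=0, physical=[A,B,C,D,E,F,G,H,o], logical=[A,B,C,D,E,F,G,H,o]
After op 2 (rotate(+2)): offset=2, physical=[A,B,C,D,E,F,G,H,o], logical=[C,D,E,F,G,H,o,A,B]
After op 3 (rotate(-2)): offset=0, physical=[A,B,C,D,E,F,G,H,o], logical=[A,B,C,D,E,F,G,H,o]
After op 4 (replace(6, 'b')): offset=0, physical=[A,B,C,D,E,F,b,H,o], logical=[A,B,C,D,E,F,b,H,o]
After op 5 (swap(0, 8)): offset=0, physical=[o,B,C,D,E,F,b,H,A], logical=[o,B,C,D,E,F,b,H,A]
After op 6 (replace(1, 'f')): offset=0, physical=[o,f,C,D,E,F,b,H,A], logical=[o,f,C,D,E,F,b,H,A]
After op 7 (rotate(-3)): offset=6, physical=[o,f,C,D,E,F,b,H,A], logical=[b,H,A,o,f,C,D,E,F]
After op 8 (rotate(-3)): offset=3, physical=[o,f,C,D,E,F,b,H,A], logical=[D,E,F,b,H,A,o,f,C]
After op 9 (swap(0, 6)): offset=3, physical=[D,f,C,o,E,F,b,H,A], logical=[o,E,F,b,H,A,D,f,C]
After op 10 (replace(3, 'd')): offset=3, physical=[D,f,C,o,E,F,d,H,A], logical=[o,E,F,d,H,A,D,f,C]
After op 11 (rotate(+1)): offset=4, physical=[D,f,C,o,E,F,d,H,A], logical=[E,F,d,H,A,D,f,C,o]
After op 12 (replace(3, 'd')): offset=4, physical=[D,f,C,o,E,F,d,d,A], logical=[E,F,d,d,A,D,f,C,o]

Answer: f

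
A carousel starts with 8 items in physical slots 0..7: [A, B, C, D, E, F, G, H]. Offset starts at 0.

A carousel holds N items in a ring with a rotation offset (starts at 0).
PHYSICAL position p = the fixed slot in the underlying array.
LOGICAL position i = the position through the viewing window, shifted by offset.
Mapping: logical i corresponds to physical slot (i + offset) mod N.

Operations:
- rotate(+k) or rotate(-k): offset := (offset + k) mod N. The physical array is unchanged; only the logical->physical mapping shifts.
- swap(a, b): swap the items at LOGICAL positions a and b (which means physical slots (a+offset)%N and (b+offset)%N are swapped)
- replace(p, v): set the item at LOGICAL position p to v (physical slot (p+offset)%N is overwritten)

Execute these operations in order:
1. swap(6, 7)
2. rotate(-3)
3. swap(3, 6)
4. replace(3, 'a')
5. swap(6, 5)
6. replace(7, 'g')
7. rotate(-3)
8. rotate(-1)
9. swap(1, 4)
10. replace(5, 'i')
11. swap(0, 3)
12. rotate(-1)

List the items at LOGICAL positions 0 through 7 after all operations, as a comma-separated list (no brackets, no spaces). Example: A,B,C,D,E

Answer: a,g,F,C,B,A,i,G

Derivation:
After op 1 (swap(6, 7)): offset=0, physical=[A,B,C,D,E,F,H,G], logical=[A,B,C,D,E,F,H,G]
After op 2 (rotate(-3)): offset=5, physical=[A,B,C,D,E,F,H,G], logical=[F,H,G,A,B,C,D,E]
After op 3 (swap(3, 6)): offset=5, physical=[D,B,C,A,E,F,H,G], logical=[F,H,G,D,B,C,A,E]
After op 4 (replace(3, 'a')): offset=5, physical=[a,B,C,A,E,F,H,G], logical=[F,H,G,a,B,C,A,E]
After op 5 (swap(6, 5)): offset=5, physical=[a,B,A,C,E,F,H,G], logical=[F,H,G,a,B,A,C,E]
After op 6 (replace(7, 'g')): offset=5, physical=[a,B,A,C,g,F,H,G], logical=[F,H,G,a,B,A,C,g]
After op 7 (rotate(-3)): offset=2, physical=[a,B,A,C,g,F,H,G], logical=[A,C,g,F,H,G,a,B]
After op 8 (rotate(-1)): offset=1, physical=[a,B,A,C,g,F,H,G], logical=[B,A,C,g,F,H,G,a]
After op 9 (swap(1, 4)): offset=1, physical=[a,B,F,C,g,A,H,G], logical=[B,F,C,g,A,H,G,a]
After op 10 (replace(5, 'i')): offset=1, physical=[a,B,F,C,g,A,i,G], logical=[B,F,C,g,A,i,G,a]
After op 11 (swap(0, 3)): offset=1, physical=[a,g,F,C,B,A,i,G], logical=[g,F,C,B,A,i,G,a]
After op 12 (rotate(-1)): offset=0, physical=[a,g,F,C,B,A,i,G], logical=[a,g,F,C,B,A,i,G]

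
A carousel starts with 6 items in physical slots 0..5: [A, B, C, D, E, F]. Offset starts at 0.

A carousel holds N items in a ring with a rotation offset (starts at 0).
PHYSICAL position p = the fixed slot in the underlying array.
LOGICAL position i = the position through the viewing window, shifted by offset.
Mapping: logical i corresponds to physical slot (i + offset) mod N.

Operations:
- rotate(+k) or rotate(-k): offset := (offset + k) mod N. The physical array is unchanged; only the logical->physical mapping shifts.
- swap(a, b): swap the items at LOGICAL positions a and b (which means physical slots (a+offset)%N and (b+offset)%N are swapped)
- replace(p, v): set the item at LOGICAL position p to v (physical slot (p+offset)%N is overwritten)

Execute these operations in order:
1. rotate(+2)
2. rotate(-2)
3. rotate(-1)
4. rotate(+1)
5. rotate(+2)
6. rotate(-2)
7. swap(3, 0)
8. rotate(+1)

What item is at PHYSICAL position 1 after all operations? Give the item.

After op 1 (rotate(+2)): offset=2, physical=[A,B,C,D,E,F], logical=[C,D,E,F,A,B]
After op 2 (rotate(-2)): offset=0, physical=[A,B,C,D,E,F], logical=[A,B,C,D,E,F]
After op 3 (rotate(-1)): offset=5, physical=[A,B,C,D,E,F], logical=[F,A,B,C,D,E]
After op 4 (rotate(+1)): offset=0, physical=[A,B,C,D,E,F], logical=[A,B,C,D,E,F]
After op 5 (rotate(+2)): offset=2, physical=[A,B,C,D,E,F], logical=[C,D,E,F,A,B]
After op 6 (rotate(-2)): offset=0, physical=[A,B,C,D,E,F], logical=[A,B,C,D,E,F]
After op 7 (swap(3, 0)): offset=0, physical=[D,B,C,A,E,F], logical=[D,B,C,A,E,F]
After op 8 (rotate(+1)): offset=1, physical=[D,B,C,A,E,F], logical=[B,C,A,E,F,D]

Answer: B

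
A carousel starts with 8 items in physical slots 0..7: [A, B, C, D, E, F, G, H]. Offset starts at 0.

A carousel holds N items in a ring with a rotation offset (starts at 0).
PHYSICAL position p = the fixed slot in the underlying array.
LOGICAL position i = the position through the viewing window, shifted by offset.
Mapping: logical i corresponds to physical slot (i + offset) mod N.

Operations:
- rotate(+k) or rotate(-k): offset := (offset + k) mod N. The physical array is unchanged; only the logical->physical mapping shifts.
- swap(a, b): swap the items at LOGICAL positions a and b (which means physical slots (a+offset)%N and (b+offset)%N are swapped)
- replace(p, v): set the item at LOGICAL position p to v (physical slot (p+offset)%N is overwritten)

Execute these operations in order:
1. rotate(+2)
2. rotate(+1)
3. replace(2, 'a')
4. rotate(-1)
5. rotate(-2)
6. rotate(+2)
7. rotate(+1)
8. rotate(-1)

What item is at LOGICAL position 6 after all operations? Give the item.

Answer: A

Derivation:
After op 1 (rotate(+2)): offset=2, physical=[A,B,C,D,E,F,G,H], logical=[C,D,E,F,G,H,A,B]
After op 2 (rotate(+1)): offset=3, physical=[A,B,C,D,E,F,G,H], logical=[D,E,F,G,H,A,B,C]
After op 3 (replace(2, 'a')): offset=3, physical=[A,B,C,D,E,a,G,H], logical=[D,E,a,G,H,A,B,C]
After op 4 (rotate(-1)): offset=2, physical=[A,B,C,D,E,a,G,H], logical=[C,D,E,a,G,H,A,B]
After op 5 (rotate(-2)): offset=0, physical=[A,B,C,D,E,a,G,H], logical=[A,B,C,D,E,a,G,H]
After op 6 (rotate(+2)): offset=2, physical=[A,B,C,D,E,a,G,H], logical=[C,D,E,a,G,H,A,B]
After op 7 (rotate(+1)): offset=3, physical=[A,B,C,D,E,a,G,H], logical=[D,E,a,G,H,A,B,C]
After op 8 (rotate(-1)): offset=2, physical=[A,B,C,D,E,a,G,H], logical=[C,D,E,a,G,H,A,B]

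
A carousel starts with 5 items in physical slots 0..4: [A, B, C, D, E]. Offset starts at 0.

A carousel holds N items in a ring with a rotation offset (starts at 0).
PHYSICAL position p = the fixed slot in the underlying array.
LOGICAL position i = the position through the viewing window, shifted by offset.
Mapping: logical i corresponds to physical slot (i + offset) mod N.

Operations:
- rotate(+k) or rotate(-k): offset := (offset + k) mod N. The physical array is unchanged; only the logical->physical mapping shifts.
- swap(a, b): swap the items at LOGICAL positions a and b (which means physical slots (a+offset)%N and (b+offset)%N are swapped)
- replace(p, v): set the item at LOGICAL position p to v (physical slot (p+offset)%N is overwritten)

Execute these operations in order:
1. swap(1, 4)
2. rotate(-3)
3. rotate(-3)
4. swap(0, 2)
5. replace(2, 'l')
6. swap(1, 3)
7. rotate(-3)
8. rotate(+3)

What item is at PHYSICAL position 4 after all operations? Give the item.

After op 1 (swap(1, 4)): offset=0, physical=[A,E,C,D,B], logical=[A,E,C,D,B]
After op 2 (rotate(-3)): offset=2, physical=[A,E,C,D,B], logical=[C,D,B,A,E]
After op 3 (rotate(-3)): offset=4, physical=[A,E,C,D,B], logical=[B,A,E,C,D]
After op 4 (swap(0, 2)): offset=4, physical=[A,B,C,D,E], logical=[E,A,B,C,D]
After op 5 (replace(2, 'l')): offset=4, physical=[A,l,C,D,E], logical=[E,A,l,C,D]
After op 6 (swap(1, 3)): offset=4, physical=[C,l,A,D,E], logical=[E,C,l,A,D]
After op 7 (rotate(-3)): offset=1, physical=[C,l,A,D,E], logical=[l,A,D,E,C]
After op 8 (rotate(+3)): offset=4, physical=[C,l,A,D,E], logical=[E,C,l,A,D]

Answer: E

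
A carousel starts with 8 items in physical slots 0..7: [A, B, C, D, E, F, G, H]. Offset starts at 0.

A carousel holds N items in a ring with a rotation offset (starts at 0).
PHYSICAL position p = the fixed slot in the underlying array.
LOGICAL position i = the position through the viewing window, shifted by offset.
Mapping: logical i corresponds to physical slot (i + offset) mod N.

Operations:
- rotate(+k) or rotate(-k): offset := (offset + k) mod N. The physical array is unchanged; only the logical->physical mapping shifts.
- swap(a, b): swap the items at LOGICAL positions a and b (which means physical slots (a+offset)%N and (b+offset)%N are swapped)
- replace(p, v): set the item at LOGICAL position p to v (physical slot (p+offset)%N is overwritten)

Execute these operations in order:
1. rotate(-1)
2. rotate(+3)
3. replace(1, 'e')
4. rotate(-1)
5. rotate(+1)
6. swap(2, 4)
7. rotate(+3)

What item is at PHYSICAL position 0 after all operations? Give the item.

Answer: A

Derivation:
After op 1 (rotate(-1)): offset=7, physical=[A,B,C,D,E,F,G,H], logical=[H,A,B,C,D,E,F,G]
After op 2 (rotate(+3)): offset=2, physical=[A,B,C,D,E,F,G,H], logical=[C,D,E,F,G,H,A,B]
After op 3 (replace(1, 'e')): offset=2, physical=[A,B,C,e,E,F,G,H], logical=[C,e,E,F,G,H,A,B]
After op 4 (rotate(-1)): offset=1, physical=[A,B,C,e,E,F,G,H], logical=[B,C,e,E,F,G,H,A]
After op 5 (rotate(+1)): offset=2, physical=[A,B,C,e,E,F,G,H], logical=[C,e,E,F,G,H,A,B]
After op 6 (swap(2, 4)): offset=2, physical=[A,B,C,e,G,F,E,H], logical=[C,e,G,F,E,H,A,B]
After op 7 (rotate(+3)): offset=5, physical=[A,B,C,e,G,F,E,H], logical=[F,E,H,A,B,C,e,G]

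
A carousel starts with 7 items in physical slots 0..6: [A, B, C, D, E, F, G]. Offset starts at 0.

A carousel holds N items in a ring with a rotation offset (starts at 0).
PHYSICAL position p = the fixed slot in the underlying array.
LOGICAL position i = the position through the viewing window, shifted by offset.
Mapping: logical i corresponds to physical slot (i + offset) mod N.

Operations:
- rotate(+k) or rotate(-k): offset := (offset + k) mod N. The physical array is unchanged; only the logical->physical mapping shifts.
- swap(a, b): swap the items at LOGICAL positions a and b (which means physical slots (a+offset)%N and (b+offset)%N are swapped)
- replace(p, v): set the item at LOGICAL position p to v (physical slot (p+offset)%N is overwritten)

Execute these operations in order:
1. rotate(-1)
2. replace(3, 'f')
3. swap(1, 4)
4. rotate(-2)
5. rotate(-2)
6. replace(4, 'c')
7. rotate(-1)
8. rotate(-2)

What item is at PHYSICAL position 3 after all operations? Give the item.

After op 1 (rotate(-1)): offset=6, physical=[A,B,C,D,E,F,G], logical=[G,A,B,C,D,E,F]
After op 2 (replace(3, 'f')): offset=6, physical=[A,B,f,D,E,F,G], logical=[G,A,B,f,D,E,F]
After op 3 (swap(1, 4)): offset=6, physical=[D,B,f,A,E,F,G], logical=[G,D,B,f,A,E,F]
After op 4 (rotate(-2)): offset=4, physical=[D,B,f,A,E,F,G], logical=[E,F,G,D,B,f,A]
After op 5 (rotate(-2)): offset=2, physical=[D,B,f,A,E,F,G], logical=[f,A,E,F,G,D,B]
After op 6 (replace(4, 'c')): offset=2, physical=[D,B,f,A,E,F,c], logical=[f,A,E,F,c,D,B]
After op 7 (rotate(-1)): offset=1, physical=[D,B,f,A,E,F,c], logical=[B,f,A,E,F,c,D]
After op 8 (rotate(-2)): offset=6, physical=[D,B,f,A,E,F,c], logical=[c,D,B,f,A,E,F]

Answer: A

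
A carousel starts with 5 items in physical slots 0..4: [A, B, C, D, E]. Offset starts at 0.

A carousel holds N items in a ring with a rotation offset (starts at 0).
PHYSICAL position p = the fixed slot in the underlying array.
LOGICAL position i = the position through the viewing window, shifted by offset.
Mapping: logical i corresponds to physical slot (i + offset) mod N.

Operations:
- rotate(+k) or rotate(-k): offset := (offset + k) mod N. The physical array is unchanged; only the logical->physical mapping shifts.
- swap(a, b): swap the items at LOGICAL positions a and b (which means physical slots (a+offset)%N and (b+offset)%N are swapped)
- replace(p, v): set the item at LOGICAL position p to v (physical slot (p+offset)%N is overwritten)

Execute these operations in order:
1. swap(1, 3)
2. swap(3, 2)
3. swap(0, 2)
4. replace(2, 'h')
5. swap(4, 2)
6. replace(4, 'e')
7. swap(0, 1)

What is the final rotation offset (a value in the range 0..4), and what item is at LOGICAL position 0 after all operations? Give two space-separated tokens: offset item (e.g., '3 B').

Answer: 0 D

Derivation:
After op 1 (swap(1, 3)): offset=0, physical=[A,D,C,B,E], logical=[A,D,C,B,E]
After op 2 (swap(3, 2)): offset=0, physical=[A,D,B,C,E], logical=[A,D,B,C,E]
After op 3 (swap(0, 2)): offset=0, physical=[B,D,A,C,E], logical=[B,D,A,C,E]
After op 4 (replace(2, 'h')): offset=0, physical=[B,D,h,C,E], logical=[B,D,h,C,E]
After op 5 (swap(4, 2)): offset=0, physical=[B,D,E,C,h], logical=[B,D,E,C,h]
After op 6 (replace(4, 'e')): offset=0, physical=[B,D,E,C,e], logical=[B,D,E,C,e]
After op 7 (swap(0, 1)): offset=0, physical=[D,B,E,C,e], logical=[D,B,E,C,e]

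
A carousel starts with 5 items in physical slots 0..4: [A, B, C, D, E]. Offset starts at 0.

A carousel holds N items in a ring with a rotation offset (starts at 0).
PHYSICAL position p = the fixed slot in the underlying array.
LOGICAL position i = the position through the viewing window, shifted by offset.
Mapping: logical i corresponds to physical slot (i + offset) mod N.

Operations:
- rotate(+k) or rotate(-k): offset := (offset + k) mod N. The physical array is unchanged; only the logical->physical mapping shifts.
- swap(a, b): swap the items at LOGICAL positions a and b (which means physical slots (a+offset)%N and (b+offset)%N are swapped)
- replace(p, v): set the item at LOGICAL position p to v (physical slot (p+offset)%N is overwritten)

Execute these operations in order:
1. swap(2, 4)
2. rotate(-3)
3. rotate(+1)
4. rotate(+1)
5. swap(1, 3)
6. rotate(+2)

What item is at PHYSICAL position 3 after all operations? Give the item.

Answer: D

Derivation:
After op 1 (swap(2, 4)): offset=0, physical=[A,B,E,D,C], logical=[A,B,E,D,C]
After op 2 (rotate(-3)): offset=2, physical=[A,B,E,D,C], logical=[E,D,C,A,B]
After op 3 (rotate(+1)): offset=3, physical=[A,B,E,D,C], logical=[D,C,A,B,E]
After op 4 (rotate(+1)): offset=4, physical=[A,B,E,D,C], logical=[C,A,B,E,D]
After op 5 (swap(1, 3)): offset=4, physical=[E,B,A,D,C], logical=[C,E,B,A,D]
After op 6 (rotate(+2)): offset=1, physical=[E,B,A,D,C], logical=[B,A,D,C,E]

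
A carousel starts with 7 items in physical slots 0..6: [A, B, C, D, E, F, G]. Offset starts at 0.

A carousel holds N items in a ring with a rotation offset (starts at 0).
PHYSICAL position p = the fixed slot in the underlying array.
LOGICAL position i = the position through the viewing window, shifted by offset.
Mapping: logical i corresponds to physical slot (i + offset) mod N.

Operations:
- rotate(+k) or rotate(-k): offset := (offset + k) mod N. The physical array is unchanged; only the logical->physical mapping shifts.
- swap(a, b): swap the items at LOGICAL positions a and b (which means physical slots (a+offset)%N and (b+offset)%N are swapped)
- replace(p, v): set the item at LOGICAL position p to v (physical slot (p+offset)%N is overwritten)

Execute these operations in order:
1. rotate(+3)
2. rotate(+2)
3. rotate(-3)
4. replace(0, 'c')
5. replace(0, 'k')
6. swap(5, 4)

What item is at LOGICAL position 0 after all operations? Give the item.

After op 1 (rotate(+3)): offset=3, physical=[A,B,C,D,E,F,G], logical=[D,E,F,G,A,B,C]
After op 2 (rotate(+2)): offset=5, physical=[A,B,C,D,E,F,G], logical=[F,G,A,B,C,D,E]
After op 3 (rotate(-3)): offset=2, physical=[A,B,C,D,E,F,G], logical=[C,D,E,F,G,A,B]
After op 4 (replace(0, 'c')): offset=2, physical=[A,B,c,D,E,F,G], logical=[c,D,E,F,G,A,B]
After op 5 (replace(0, 'k')): offset=2, physical=[A,B,k,D,E,F,G], logical=[k,D,E,F,G,A,B]
After op 6 (swap(5, 4)): offset=2, physical=[G,B,k,D,E,F,A], logical=[k,D,E,F,A,G,B]

Answer: k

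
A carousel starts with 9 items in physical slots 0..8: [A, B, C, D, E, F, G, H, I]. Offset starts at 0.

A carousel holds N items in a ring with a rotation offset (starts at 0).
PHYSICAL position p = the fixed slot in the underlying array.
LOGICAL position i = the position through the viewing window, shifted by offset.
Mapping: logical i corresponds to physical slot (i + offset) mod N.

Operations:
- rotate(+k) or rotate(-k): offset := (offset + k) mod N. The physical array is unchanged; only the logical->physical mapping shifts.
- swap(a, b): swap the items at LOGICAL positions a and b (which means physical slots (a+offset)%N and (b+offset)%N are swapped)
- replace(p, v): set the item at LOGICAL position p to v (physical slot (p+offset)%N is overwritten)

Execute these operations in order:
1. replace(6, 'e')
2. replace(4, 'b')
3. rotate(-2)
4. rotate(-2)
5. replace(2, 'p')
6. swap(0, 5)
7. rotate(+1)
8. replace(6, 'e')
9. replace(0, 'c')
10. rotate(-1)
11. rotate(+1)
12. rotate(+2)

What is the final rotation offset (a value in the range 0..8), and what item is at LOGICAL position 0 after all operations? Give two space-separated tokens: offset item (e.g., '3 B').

After op 1 (replace(6, 'e')): offset=0, physical=[A,B,C,D,E,F,e,H,I], logical=[A,B,C,D,E,F,e,H,I]
After op 2 (replace(4, 'b')): offset=0, physical=[A,B,C,D,b,F,e,H,I], logical=[A,B,C,D,b,F,e,H,I]
After op 3 (rotate(-2)): offset=7, physical=[A,B,C,D,b,F,e,H,I], logical=[H,I,A,B,C,D,b,F,e]
After op 4 (rotate(-2)): offset=5, physical=[A,B,C,D,b,F,e,H,I], logical=[F,e,H,I,A,B,C,D,b]
After op 5 (replace(2, 'p')): offset=5, physical=[A,B,C,D,b,F,e,p,I], logical=[F,e,p,I,A,B,C,D,b]
After op 6 (swap(0, 5)): offset=5, physical=[A,F,C,D,b,B,e,p,I], logical=[B,e,p,I,A,F,C,D,b]
After op 7 (rotate(+1)): offset=6, physical=[A,F,C,D,b,B,e,p,I], logical=[e,p,I,A,F,C,D,b,B]
After op 8 (replace(6, 'e')): offset=6, physical=[A,F,C,e,b,B,e,p,I], logical=[e,p,I,A,F,C,e,b,B]
After op 9 (replace(0, 'c')): offset=6, physical=[A,F,C,e,b,B,c,p,I], logical=[c,p,I,A,F,C,e,b,B]
After op 10 (rotate(-1)): offset=5, physical=[A,F,C,e,b,B,c,p,I], logical=[B,c,p,I,A,F,C,e,b]
After op 11 (rotate(+1)): offset=6, physical=[A,F,C,e,b,B,c,p,I], logical=[c,p,I,A,F,C,e,b,B]
After op 12 (rotate(+2)): offset=8, physical=[A,F,C,e,b,B,c,p,I], logical=[I,A,F,C,e,b,B,c,p]

Answer: 8 I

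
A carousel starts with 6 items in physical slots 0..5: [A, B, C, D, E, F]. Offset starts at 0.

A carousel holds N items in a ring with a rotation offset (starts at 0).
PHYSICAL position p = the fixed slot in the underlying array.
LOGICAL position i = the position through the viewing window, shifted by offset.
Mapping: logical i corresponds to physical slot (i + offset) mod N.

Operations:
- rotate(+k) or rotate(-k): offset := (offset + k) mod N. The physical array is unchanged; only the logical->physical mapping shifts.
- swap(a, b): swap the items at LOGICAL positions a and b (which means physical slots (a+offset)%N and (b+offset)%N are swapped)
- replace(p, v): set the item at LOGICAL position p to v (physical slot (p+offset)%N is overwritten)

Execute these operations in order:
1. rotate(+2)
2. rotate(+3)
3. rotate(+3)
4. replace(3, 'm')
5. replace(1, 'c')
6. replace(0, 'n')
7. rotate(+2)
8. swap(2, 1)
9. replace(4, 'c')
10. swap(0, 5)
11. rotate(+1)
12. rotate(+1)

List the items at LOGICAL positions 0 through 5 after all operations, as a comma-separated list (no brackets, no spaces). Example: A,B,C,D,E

Answer: m,B,c,E,c,A

Derivation:
After op 1 (rotate(+2)): offset=2, physical=[A,B,C,D,E,F], logical=[C,D,E,F,A,B]
After op 2 (rotate(+3)): offset=5, physical=[A,B,C,D,E,F], logical=[F,A,B,C,D,E]
After op 3 (rotate(+3)): offset=2, physical=[A,B,C,D,E,F], logical=[C,D,E,F,A,B]
After op 4 (replace(3, 'm')): offset=2, physical=[A,B,C,D,E,m], logical=[C,D,E,m,A,B]
After op 5 (replace(1, 'c')): offset=2, physical=[A,B,C,c,E,m], logical=[C,c,E,m,A,B]
After op 6 (replace(0, 'n')): offset=2, physical=[A,B,n,c,E,m], logical=[n,c,E,m,A,B]
After op 7 (rotate(+2)): offset=4, physical=[A,B,n,c,E,m], logical=[E,m,A,B,n,c]
After op 8 (swap(2, 1)): offset=4, physical=[m,B,n,c,E,A], logical=[E,A,m,B,n,c]
After op 9 (replace(4, 'c')): offset=4, physical=[m,B,c,c,E,A], logical=[E,A,m,B,c,c]
After op 10 (swap(0, 5)): offset=4, physical=[m,B,c,E,c,A], logical=[c,A,m,B,c,E]
After op 11 (rotate(+1)): offset=5, physical=[m,B,c,E,c,A], logical=[A,m,B,c,E,c]
After op 12 (rotate(+1)): offset=0, physical=[m,B,c,E,c,A], logical=[m,B,c,E,c,A]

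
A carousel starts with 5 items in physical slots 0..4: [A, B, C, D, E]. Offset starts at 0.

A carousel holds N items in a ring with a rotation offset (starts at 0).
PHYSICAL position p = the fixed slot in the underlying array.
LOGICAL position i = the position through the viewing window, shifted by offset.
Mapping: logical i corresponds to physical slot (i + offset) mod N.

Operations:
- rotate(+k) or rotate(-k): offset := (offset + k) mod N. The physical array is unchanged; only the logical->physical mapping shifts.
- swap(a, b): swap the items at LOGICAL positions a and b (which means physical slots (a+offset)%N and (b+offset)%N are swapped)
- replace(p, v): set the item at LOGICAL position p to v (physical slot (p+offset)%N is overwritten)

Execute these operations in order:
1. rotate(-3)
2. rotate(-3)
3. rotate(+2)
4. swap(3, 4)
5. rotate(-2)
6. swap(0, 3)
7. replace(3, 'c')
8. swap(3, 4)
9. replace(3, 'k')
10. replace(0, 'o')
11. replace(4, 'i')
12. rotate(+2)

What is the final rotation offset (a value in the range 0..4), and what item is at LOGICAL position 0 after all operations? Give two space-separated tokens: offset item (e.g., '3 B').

After op 1 (rotate(-3)): offset=2, physical=[A,B,C,D,E], logical=[C,D,E,A,B]
After op 2 (rotate(-3)): offset=4, physical=[A,B,C,D,E], logical=[E,A,B,C,D]
After op 3 (rotate(+2)): offset=1, physical=[A,B,C,D,E], logical=[B,C,D,E,A]
After op 4 (swap(3, 4)): offset=1, physical=[E,B,C,D,A], logical=[B,C,D,A,E]
After op 5 (rotate(-2)): offset=4, physical=[E,B,C,D,A], logical=[A,E,B,C,D]
After op 6 (swap(0, 3)): offset=4, physical=[E,B,A,D,C], logical=[C,E,B,A,D]
After op 7 (replace(3, 'c')): offset=4, physical=[E,B,c,D,C], logical=[C,E,B,c,D]
After op 8 (swap(3, 4)): offset=4, physical=[E,B,D,c,C], logical=[C,E,B,D,c]
After op 9 (replace(3, 'k')): offset=4, physical=[E,B,k,c,C], logical=[C,E,B,k,c]
After op 10 (replace(0, 'o')): offset=4, physical=[E,B,k,c,o], logical=[o,E,B,k,c]
After op 11 (replace(4, 'i')): offset=4, physical=[E,B,k,i,o], logical=[o,E,B,k,i]
After op 12 (rotate(+2)): offset=1, physical=[E,B,k,i,o], logical=[B,k,i,o,E]

Answer: 1 B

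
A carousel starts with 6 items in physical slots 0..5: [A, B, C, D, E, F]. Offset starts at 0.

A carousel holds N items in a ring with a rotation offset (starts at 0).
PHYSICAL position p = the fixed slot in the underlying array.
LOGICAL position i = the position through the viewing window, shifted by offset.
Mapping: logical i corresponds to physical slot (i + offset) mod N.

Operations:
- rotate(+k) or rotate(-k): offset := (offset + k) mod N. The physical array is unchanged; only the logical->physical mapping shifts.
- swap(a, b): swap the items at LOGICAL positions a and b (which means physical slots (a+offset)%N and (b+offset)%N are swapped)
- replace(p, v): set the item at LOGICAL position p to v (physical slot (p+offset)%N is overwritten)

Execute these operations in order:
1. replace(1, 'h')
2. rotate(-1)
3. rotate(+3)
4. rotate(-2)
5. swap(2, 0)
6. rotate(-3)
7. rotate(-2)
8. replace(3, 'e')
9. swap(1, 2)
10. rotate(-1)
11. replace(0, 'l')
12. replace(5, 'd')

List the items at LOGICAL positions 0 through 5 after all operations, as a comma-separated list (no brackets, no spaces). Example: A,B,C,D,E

Answer: l,h,D,A,e,d

Derivation:
After op 1 (replace(1, 'h')): offset=0, physical=[A,h,C,D,E,F], logical=[A,h,C,D,E,F]
After op 2 (rotate(-1)): offset=5, physical=[A,h,C,D,E,F], logical=[F,A,h,C,D,E]
After op 3 (rotate(+3)): offset=2, physical=[A,h,C,D,E,F], logical=[C,D,E,F,A,h]
After op 4 (rotate(-2)): offset=0, physical=[A,h,C,D,E,F], logical=[A,h,C,D,E,F]
After op 5 (swap(2, 0)): offset=0, physical=[C,h,A,D,E,F], logical=[C,h,A,D,E,F]
After op 6 (rotate(-3)): offset=3, physical=[C,h,A,D,E,F], logical=[D,E,F,C,h,A]
After op 7 (rotate(-2)): offset=1, physical=[C,h,A,D,E,F], logical=[h,A,D,E,F,C]
After op 8 (replace(3, 'e')): offset=1, physical=[C,h,A,D,e,F], logical=[h,A,D,e,F,C]
After op 9 (swap(1, 2)): offset=1, physical=[C,h,D,A,e,F], logical=[h,D,A,e,F,C]
After op 10 (rotate(-1)): offset=0, physical=[C,h,D,A,e,F], logical=[C,h,D,A,e,F]
After op 11 (replace(0, 'l')): offset=0, physical=[l,h,D,A,e,F], logical=[l,h,D,A,e,F]
After op 12 (replace(5, 'd')): offset=0, physical=[l,h,D,A,e,d], logical=[l,h,D,A,e,d]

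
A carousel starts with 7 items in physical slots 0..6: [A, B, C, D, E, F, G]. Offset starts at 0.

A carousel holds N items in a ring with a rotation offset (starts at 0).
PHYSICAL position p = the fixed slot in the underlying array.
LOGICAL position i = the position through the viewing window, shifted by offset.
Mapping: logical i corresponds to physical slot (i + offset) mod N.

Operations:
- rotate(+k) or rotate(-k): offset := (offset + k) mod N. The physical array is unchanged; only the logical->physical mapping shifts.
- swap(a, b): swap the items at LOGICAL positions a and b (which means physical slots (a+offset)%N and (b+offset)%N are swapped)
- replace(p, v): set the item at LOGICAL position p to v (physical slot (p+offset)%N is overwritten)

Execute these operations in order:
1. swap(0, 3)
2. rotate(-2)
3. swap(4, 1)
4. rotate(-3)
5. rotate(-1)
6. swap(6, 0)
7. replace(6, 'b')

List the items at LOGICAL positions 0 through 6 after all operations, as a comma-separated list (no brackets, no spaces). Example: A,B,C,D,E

Answer: D,G,A,E,F,C,b

Derivation:
After op 1 (swap(0, 3)): offset=0, physical=[D,B,C,A,E,F,G], logical=[D,B,C,A,E,F,G]
After op 2 (rotate(-2)): offset=5, physical=[D,B,C,A,E,F,G], logical=[F,G,D,B,C,A,E]
After op 3 (swap(4, 1)): offset=5, physical=[D,B,G,A,E,F,C], logical=[F,C,D,B,G,A,E]
After op 4 (rotate(-3)): offset=2, physical=[D,B,G,A,E,F,C], logical=[G,A,E,F,C,D,B]
After op 5 (rotate(-1)): offset=1, physical=[D,B,G,A,E,F,C], logical=[B,G,A,E,F,C,D]
After op 6 (swap(6, 0)): offset=1, physical=[B,D,G,A,E,F,C], logical=[D,G,A,E,F,C,B]
After op 7 (replace(6, 'b')): offset=1, physical=[b,D,G,A,E,F,C], logical=[D,G,A,E,F,C,b]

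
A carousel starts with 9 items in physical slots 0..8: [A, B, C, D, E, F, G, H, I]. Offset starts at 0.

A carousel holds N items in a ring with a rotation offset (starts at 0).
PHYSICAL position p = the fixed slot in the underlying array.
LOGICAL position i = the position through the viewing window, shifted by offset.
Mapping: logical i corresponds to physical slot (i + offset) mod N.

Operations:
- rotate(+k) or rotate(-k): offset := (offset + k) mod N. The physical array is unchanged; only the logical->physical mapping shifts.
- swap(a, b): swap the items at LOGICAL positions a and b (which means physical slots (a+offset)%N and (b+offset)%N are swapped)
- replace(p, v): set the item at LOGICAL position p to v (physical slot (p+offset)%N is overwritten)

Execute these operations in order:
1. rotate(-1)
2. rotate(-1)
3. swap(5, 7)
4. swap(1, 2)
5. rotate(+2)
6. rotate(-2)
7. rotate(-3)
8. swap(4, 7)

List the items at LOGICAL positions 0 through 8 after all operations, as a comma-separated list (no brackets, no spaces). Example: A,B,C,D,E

After op 1 (rotate(-1)): offset=8, physical=[A,B,C,D,E,F,G,H,I], logical=[I,A,B,C,D,E,F,G,H]
After op 2 (rotate(-1)): offset=7, physical=[A,B,C,D,E,F,G,H,I], logical=[H,I,A,B,C,D,E,F,G]
After op 3 (swap(5, 7)): offset=7, physical=[A,B,C,F,E,D,G,H,I], logical=[H,I,A,B,C,F,E,D,G]
After op 4 (swap(1, 2)): offset=7, physical=[I,B,C,F,E,D,G,H,A], logical=[H,A,I,B,C,F,E,D,G]
After op 5 (rotate(+2)): offset=0, physical=[I,B,C,F,E,D,G,H,A], logical=[I,B,C,F,E,D,G,H,A]
After op 6 (rotate(-2)): offset=7, physical=[I,B,C,F,E,D,G,H,A], logical=[H,A,I,B,C,F,E,D,G]
After op 7 (rotate(-3)): offset=4, physical=[I,B,C,F,E,D,G,H,A], logical=[E,D,G,H,A,I,B,C,F]
After op 8 (swap(4, 7)): offset=4, physical=[I,B,A,F,E,D,G,H,C], logical=[E,D,G,H,C,I,B,A,F]

Answer: E,D,G,H,C,I,B,A,F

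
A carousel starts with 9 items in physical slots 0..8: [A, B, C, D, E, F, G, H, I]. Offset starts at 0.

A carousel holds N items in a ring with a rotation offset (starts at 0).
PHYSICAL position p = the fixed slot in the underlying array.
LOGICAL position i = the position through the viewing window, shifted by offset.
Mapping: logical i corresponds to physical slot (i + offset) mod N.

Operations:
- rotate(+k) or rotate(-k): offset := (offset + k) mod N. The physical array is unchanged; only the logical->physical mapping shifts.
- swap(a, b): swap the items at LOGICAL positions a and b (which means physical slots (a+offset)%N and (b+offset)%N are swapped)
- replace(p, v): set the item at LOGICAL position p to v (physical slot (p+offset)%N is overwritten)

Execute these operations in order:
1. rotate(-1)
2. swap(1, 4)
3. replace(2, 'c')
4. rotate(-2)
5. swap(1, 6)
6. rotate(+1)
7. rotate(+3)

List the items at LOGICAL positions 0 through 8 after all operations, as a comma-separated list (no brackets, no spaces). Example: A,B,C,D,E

After op 1 (rotate(-1)): offset=8, physical=[A,B,C,D,E,F,G,H,I], logical=[I,A,B,C,D,E,F,G,H]
After op 2 (swap(1, 4)): offset=8, physical=[D,B,C,A,E,F,G,H,I], logical=[I,D,B,C,A,E,F,G,H]
After op 3 (replace(2, 'c')): offset=8, physical=[D,c,C,A,E,F,G,H,I], logical=[I,D,c,C,A,E,F,G,H]
After op 4 (rotate(-2)): offset=6, physical=[D,c,C,A,E,F,G,H,I], logical=[G,H,I,D,c,C,A,E,F]
After op 5 (swap(1, 6)): offset=6, physical=[D,c,C,H,E,F,G,A,I], logical=[G,A,I,D,c,C,H,E,F]
After op 6 (rotate(+1)): offset=7, physical=[D,c,C,H,E,F,G,A,I], logical=[A,I,D,c,C,H,E,F,G]
After op 7 (rotate(+3)): offset=1, physical=[D,c,C,H,E,F,G,A,I], logical=[c,C,H,E,F,G,A,I,D]

Answer: c,C,H,E,F,G,A,I,D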